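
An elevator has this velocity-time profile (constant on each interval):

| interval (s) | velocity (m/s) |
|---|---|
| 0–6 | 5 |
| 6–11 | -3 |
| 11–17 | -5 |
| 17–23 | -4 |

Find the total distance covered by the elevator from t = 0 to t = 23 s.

99 m

Total distance travelled is ∫|v| dt — sum the magnitudes of each area piece.
0–6 s: |5| × 6 = 30 m
6–11 s: |-3| × 5 = 15 m
11–17 s: |-5| × 6 = 30 m
17–23 s: |-4| × 6 = 24 m
Total distance = 99 m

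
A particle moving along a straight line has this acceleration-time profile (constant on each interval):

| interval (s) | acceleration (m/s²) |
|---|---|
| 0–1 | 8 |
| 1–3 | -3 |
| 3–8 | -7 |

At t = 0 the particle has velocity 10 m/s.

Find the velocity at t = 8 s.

Δv equals the area under the a-t graph; then v = v₀ + Δv.
0–1 s: 8 × 1 = 8 m/s
1–3 s: -3 × 2 = -6 m/s
3–8 s: -7 × 5 = -35 m/s
Δv = -33 m/s, so v(8) = 10 + (-33) = -23 m/s.

-23 m/s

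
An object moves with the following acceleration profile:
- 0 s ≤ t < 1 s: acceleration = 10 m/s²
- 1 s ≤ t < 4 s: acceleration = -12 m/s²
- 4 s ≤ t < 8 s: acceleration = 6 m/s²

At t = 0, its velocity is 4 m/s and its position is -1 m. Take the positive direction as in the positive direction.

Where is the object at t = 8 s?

-44 m

On each constant-a segment, Δv = aΔt and Δx = v₀Δt + ½aΔt²; chain segment to segment.
0–1 s: v starts 4 m/s; Δx = 4·1 + ½·10·1² = 9 m; v ends 14 m/s.
1–4 s: v starts 14 m/s; Δx = 14·3 + ½·-12·3² = -12 m; v ends -22 m/s.
4–8 s: v starts -22 m/s; Δx = -22·4 + ½·6·4² = -40 m; v ends 2 m/s.
x(8) = -1 + Σ Δx = -44 m.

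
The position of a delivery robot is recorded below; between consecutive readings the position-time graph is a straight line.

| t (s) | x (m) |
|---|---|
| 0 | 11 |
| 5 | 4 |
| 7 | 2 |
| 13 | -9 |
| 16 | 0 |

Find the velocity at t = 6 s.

Velocity is the slope of the x-t graph on 5–7 s: (2 − 4)/(7 − 5) = -1 m/s.

-1 m/s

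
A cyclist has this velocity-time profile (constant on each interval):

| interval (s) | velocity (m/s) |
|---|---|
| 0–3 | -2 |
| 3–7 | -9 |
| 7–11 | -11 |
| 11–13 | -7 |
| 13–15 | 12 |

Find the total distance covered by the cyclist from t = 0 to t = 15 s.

Total distance travelled is ∫|v| dt — sum the magnitudes of each area piece.
0–3 s: |-2| × 3 = 6 m
3–7 s: |-9| × 4 = 36 m
7–11 s: |-11| × 4 = 44 m
11–13 s: |-7| × 2 = 14 m
13–15 s: |12| × 2 = 24 m
Total distance = 124 m

124 m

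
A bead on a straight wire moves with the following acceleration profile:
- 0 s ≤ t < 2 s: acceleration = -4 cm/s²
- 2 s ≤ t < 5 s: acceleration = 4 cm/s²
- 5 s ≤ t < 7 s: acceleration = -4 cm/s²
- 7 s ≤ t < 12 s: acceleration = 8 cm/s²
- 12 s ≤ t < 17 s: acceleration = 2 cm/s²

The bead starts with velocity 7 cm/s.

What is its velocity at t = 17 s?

Δv equals the area under the a-t graph; then v = v₀ + Δv.
0–2 s: -4 × 2 = -8 cm/s
2–5 s: 4 × 3 = 12 cm/s
5–7 s: -4 × 2 = -8 cm/s
7–12 s: 8 × 5 = 40 cm/s
12–17 s: 2 × 5 = 10 cm/s
Δv = 46 cm/s, so v(17) = 7 + (46) = 53 cm/s.

53 cm/s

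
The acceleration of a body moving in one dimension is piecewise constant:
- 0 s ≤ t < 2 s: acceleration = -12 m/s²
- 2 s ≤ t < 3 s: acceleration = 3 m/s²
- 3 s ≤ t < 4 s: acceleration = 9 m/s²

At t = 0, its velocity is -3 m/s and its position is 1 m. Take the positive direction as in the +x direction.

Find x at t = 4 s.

-74 m

On each constant-a segment, Δv = aΔt and Δx = v₀Δt + ½aΔt²; chain segment to segment.
0–2 s: v starts -3 m/s; Δx = -3·2 + ½·-12·2² = -30 m; v ends -27 m/s.
2–3 s: v starts -27 m/s; Δx = -27·1 + ½·3·1² = -25.5 m; v ends -24 m/s.
3–4 s: v starts -24 m/s; Δx = -24·1 + ½·9·1² = -19.5 m; v ends -15 m/s.
x(4) = 1 + Σ Δx = -74 m.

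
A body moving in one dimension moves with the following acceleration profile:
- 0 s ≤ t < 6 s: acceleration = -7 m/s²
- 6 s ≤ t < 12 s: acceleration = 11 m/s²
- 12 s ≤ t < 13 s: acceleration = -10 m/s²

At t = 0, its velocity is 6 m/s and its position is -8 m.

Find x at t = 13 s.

-91 m

On each constant-a segment, Δv = aΔt and Δx = v₀Δt + ½aΔt²; chain segment to segment.
0–6 s: v starts 6 m/s; Δx = 6·6 + ½·-7·6² = -90 m; v ends -36 m/s.
6–12 s: v starts -36 m/s; Δx = -36·6 + ½·11·6² = -18 m; v ends 30 m/s.
12–13 s: v starts 30 m/s; Δx = 30·1 + ½·-10·1² = 25 m; v ends 20 m/s.
x(13) = -8 + Σ Δx = -91 m.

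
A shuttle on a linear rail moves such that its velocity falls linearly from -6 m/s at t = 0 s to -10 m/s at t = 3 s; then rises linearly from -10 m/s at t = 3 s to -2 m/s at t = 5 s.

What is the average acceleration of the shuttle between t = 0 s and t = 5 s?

0.8 m/s²

Average acceleration = Δv/Δt = (-2 − -6)/(5 − 0) = 0.8 m/s².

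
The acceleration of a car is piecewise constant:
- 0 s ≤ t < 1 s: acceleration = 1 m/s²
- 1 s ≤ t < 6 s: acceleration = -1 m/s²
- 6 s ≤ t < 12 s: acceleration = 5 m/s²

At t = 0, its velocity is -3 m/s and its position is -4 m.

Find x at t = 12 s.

On each constant-a segment, Δv = aΔt and Δx = v₀Δt + ½aΔt²; chain segment to segment.
0–1 s: v starts -3 m/s; Δx = -3·1 + ½·1·1² = -2.5 m; v ends -2 m/s.
1–6 s: v starts -2 m/s; Δx = -2·5 + ½·-1·5² = -22.5 m; v ends -7 m/s.
6–12 s: v starts -7 m/s; Δx = -7·6 + ½·5·6² = 48 m; v ends 23 m/s.
x(12) = -4 + Σ Δx = 19 m.

19 m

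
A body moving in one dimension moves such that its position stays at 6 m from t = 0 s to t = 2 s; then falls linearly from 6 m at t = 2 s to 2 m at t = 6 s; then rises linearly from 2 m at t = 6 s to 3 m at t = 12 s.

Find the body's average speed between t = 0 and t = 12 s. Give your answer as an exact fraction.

Average speed = (total path length)/(elapsed time); on a piecewise-linear x-t graph the path length is Σ|Δx|.
0–2 s: |Δx| = |6 − 6| = 0 m
2–6 s: |Δx| = |2 − 6| = 4 m
6–12 s: |Δx| = |3 − 2| = 1 m
Total path = 5 m; average speed = 5/12 = 5/12 m/s.

5/12 m/s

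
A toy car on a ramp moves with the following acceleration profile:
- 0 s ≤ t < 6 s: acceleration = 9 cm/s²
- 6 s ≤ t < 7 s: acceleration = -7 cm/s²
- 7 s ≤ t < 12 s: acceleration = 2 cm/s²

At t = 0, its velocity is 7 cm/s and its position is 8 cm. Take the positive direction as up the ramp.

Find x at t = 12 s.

564.5 cm

On each constant-a segment, Δv = aΔt and Δx = v₀Δt + ½aΔt²; chain segment to segment.
0–6 s: v starts 7 cm/s; Δx = 7·6 + ½·9·6² = 204 cm; v ends 61 cm/s.
6–7 s: v starts 61 cm/s; Δx = 61·1 + ½·-7·1² = 57.5 cm; v ends 54 cm/s.
7–12 s: v starts 54 cm/s; Δx = 54·5 + ½·2·5² = 295 cm; v ends 64 cm/s.
x(12) = 8 + Σ Δx = 564.5 cm.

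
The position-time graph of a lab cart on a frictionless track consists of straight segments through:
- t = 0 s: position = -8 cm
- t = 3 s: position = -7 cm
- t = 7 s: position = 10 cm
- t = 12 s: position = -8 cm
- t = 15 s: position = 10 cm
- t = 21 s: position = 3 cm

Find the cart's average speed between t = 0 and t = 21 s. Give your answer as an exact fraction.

Average speed = (total path length)/(elapsed time); on a piecewise-linear x-t graph the path length is Σ|Δx|.
0–3 s: |Δx| = |-7 − -8| = 1 cm
3–7 s: |Δx| = |10 − -7| = 17 cm
7–12 s: |Δx| = |-8 − 10| = 18 cm
12–15 s: |Δx| = |10 − -8| = 18 cm
15–21 s: |Δx| = |3 − 10| = 7 cm
Total path = 61 cm; average speed = 61/21 = 61/21 cm/s.

61/21 cm/s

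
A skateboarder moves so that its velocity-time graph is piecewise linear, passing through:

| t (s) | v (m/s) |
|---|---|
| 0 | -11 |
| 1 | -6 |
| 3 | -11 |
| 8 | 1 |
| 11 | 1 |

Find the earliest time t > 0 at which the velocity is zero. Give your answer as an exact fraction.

v changes sign on 3–8 s (from -11 to 1); the graph is linear there, so v = 0 at t = 3 + (11)·(8 − 3)/(1 − -11) = 91/12 s.

t = 91/12 s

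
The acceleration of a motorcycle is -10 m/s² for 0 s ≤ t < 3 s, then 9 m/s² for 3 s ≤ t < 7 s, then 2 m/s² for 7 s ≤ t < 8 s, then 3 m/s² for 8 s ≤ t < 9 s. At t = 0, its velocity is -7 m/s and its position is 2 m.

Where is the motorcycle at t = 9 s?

-137.5 m

On each constant-a segment, Δv = aΔt and Δx = v₀Δt + ½aΔt²; chain segment to segment.
0–3 s: v starts -7 m/s; Δx = -7·3 + ½·-10·3² = -66 m; v ends -37 m/s.
3–7 s: v starts -37 m/s; Δx = -37·4 + ½·9·4² = -76 m; v ends -1 m/s.
7–8 s: v starts -1 m/s; Δx = -1·1 + ½·2·1² = 0 m; v ends 1 m/s.
8–9 s: v starts 1 m/s; Δx = 1·1 + ½·3·1² = 2.5 m; v ends 4 m/s.
x(9) = 2 + Σ Δx = -137.5 m.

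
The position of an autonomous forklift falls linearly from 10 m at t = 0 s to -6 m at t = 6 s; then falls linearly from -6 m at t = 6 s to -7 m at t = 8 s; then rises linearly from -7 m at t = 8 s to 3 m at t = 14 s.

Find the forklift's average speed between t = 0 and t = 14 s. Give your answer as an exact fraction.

27/14 m/s

Average speed = (total path length)/(elapsed time); on a piecewise-linear x-t graph the path length is Σ|Δx|.
0–6 s: |Δx| = |-6 − 10| = 16 m
6–8 s: |Δx| = |-7 − -6| = 1 m
8–14 s: |Δx| = |3 − -7| = 10 m
Total path = 27 m; average speed = 27/14 = 27/14 m/s.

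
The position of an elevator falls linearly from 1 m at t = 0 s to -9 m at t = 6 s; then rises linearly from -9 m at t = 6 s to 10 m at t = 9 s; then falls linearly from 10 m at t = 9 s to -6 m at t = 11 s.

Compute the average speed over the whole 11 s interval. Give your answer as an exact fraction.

45/11 m/s

Average speed = (total path length)/(elapsed time); on a piecewise-linear x-t graph the path length is Σ|Δx|.
0–6 s: |Δx| = |-9 − 1| = 10 m
6–9 s: |Δx| = |10 − -9| = 19 m
9–11 s: |Δx| = |-6 − 10| = 16 m
Total path = 45 m; average speed = 45/11 = 45/11 m/s.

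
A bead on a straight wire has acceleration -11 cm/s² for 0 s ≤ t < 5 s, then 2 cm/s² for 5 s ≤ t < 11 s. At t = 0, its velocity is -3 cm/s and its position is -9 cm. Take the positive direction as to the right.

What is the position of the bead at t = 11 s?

On each constant-a segment, Δv = aΔt and Δx = v₀Δt + ½aΔt²; chain segment to segment.
0–5 s: v starts -3 cm/s; Δx = -3·5 + ½·-11·5² = -152.5 cm; v ends -58 cm/s.
5–11 s: v starts -58 cm/s; Δx = -58·6 + ½·2·6² = -312 cm; v ends -46 cm/s.
x(11) = -9 + Σ Δx = -473.5 cm.

-473.5 cm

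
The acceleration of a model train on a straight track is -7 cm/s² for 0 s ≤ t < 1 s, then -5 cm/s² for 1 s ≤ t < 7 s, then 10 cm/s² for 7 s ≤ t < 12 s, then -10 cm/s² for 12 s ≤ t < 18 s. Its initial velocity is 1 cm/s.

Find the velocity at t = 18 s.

Δv equals the area under the a-t graph; then v = v₀ + Δv.
0–1 s: -7 × 1 = -7 cm/s
1–7 s: -5 × 6 = -30 cm/s
7–12 s: 10 × 5 = 50 cm/s
12–18 s: -10 × 6 = -60 cm/s
Δv = -47 cm/s, so v(18) = 1 + (-47) = -46 cm/s.

-46 cm/s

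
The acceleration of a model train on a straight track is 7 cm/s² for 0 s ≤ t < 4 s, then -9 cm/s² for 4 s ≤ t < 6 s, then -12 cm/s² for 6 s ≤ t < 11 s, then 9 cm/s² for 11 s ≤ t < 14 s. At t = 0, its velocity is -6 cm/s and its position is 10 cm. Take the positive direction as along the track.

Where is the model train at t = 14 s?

On each constant-a segment, Δv = aΔt and Δx = v₀Δt + ½aΔt²; chain segment to segment.
0–4 s: v starts -6 cm/s; Δx = -6·4 + ½·7·4² = 32 cm; v ends 22 cm/s.
4–6 s: v starts 22 cm/s; Δx = 22·2 + ½·-9·2² = 26 cm; v ends 4 cm/s.
6–11 s: v starts 4 cm/s; Δx = 4·5 + ½·-12·5² = -130 cm; v ends -56 cm/s.
11–14 s: v starts -56 cm/s; Δx = -56·3 + ½·9·3² = -127.5 cm; v ends -29 cm/s.
x(14) = 10 + Σ Δx = -189.5 cm.

-189.5 cm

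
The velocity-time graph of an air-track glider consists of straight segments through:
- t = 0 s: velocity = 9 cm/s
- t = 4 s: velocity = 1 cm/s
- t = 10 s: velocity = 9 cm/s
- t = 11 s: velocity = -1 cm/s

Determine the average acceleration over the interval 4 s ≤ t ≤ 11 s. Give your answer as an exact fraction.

-2/7 cm/s²

Average acceleration = Δv/Δt = (-1 − 1)/(11 − 4) = -2/7 cm/s².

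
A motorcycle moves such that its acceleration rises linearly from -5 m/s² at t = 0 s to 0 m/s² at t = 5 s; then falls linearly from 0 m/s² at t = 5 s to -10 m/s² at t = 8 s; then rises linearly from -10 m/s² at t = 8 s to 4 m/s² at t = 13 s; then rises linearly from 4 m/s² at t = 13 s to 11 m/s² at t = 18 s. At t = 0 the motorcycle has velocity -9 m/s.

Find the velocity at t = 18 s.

Δv equals the area under the a-t graph; then v = v₀ + Δv.
0–5 s: ½(-5 + 0)(5) = -12.5 m/s
5–8 s: ½(0 + -10)(3) = -15 m/s
8–13 s: ½(-10 + 4)(5) = -15 m/s
13–18 s: ½(4 + 11)(5) = 37.5 m/s
Δv = -5 m/s, so v(18) = -9 + (-5) = -14 m/s.

-14 m/s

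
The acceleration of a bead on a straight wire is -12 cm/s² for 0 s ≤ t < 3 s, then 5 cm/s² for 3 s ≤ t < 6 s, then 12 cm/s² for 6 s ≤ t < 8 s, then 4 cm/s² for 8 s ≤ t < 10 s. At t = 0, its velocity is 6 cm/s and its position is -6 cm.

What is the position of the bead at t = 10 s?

On each constant-a segment, Δv = aΔt and Δx = v₀Δt + ½aΔt²; chain segment to segment.
0–3 s: v starts 6 cm/s; Δx = 6·3 + ½·-12·3² = -36 cm; v ends -30 cm/s.
3–6 s: v starts -30 cm/s; Δx = -30·3 + ½·5·3² = -67.5 cm; v ends -15 cm/s.
6–8 s: v starts -15 cm/s; Δx = -15·2 + ½·12·2² = -6 cm; v ends 9 cm/s.
8–10 s: v starts 9 cm/s; Δx = 9·2 + ½·4·2² = 26 cm; v ends 17 cm/s.
x(10) = -6 + Σ Δx = -89.5 cm.

-89.5 cm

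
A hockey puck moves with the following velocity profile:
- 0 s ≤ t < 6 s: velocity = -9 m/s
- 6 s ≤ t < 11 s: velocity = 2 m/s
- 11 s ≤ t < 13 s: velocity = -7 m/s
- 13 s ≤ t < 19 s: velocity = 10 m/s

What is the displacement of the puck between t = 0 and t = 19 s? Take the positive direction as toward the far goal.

2 m

Displacement is the signed area under the v-t curve.
0–6 s: -9 × 6 = -54 m
6–11 s: 2 × 5 = 10 m
11–13 s: -7 × 2 = -14 m
13–19 s: 10 × 6 = 60 m
Net displacement = 2 m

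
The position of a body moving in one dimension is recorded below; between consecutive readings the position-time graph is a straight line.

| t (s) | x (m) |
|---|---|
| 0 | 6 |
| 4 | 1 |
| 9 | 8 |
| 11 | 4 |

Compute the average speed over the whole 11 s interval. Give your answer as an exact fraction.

Average speed = (total path length)/(elapsed time); on a piecewise-linear x-t graph the path length is Σ|Δx|.
0–4 s: |Δx| = |1 − 6| = 5 m
4–9 s: |Δx| = |8 − 1| = 7 m
9–11 s: |Δx| = |4 − 8| = 4 m
Total path = 16 m; average speed = 16/11 = 16/11 m/s.

16/11 m/s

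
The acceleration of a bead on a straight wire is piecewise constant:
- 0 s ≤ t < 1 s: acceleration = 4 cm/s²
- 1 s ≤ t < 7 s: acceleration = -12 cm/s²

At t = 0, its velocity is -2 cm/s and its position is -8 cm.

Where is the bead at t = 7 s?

-212 cm

On each constant-a segment, Δv = aΔt and Δx = v₀Δt + ½aΔt²; chain segment to segment.
0–1 s: v starts -2 cm/s; Δx = -2·1 + ½·4·1² = 0 cm; v ends 2 cm/s.
1–7 s: v starts 2 cm/s; Δx = 2·6 + ½·-12·6² = -204 cm; v ends -70 cm/s.
x(7) = -8 + Σ Δx = -212 cm.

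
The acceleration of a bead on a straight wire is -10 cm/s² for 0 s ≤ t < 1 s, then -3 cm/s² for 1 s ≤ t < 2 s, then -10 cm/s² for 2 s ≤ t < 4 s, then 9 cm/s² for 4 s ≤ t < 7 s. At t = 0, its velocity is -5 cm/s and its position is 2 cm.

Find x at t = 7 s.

On each constant-a segment, Δv = aΔt and Δx = v₀Δt + ½aΔt²; chain segment to segment.
0–1 s: v starts -5 cm/s; Δx = -5·1 + ½·-10·1² = -10 cm; v ends -15 cm/s.
1–2 s: v starts -15 cm/s; Δx = -15·1 + ½·-3·1² = -16.5 cm; v ends -18 cm/s.
2–4 s: v starts -18 cm/s; Δx = -18·2 + ½·-10·2² = -56 cm; v ends -38 cm/s.
4–7 s: v starts -38 cm/s; Δx = -38·3 + ½·9·3² = -73.5 cm; v ends -11 cm/s.
x(7) = 2 + Σ Δx = -154 cm.

-154 cm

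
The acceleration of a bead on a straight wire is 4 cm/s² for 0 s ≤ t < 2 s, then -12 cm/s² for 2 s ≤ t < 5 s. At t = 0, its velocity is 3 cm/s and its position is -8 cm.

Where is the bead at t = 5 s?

On each constant-a segment, Δv = aΔt and Δx = v₀Δt + ½aΔt²; chain segment to segment.
0–2 s: v starts 3 cm/s; Δx = 3·2 + ½·4·2² = 14 cm; v ends 11 cm/s.
2–5 s: v starts 11 cm/s; Δx = 11·3 + ½·-12·3² = -21 cm; v ends -25 cm/s.
x(5) = -8 + Σ Δx = -15 cm.

-15 cm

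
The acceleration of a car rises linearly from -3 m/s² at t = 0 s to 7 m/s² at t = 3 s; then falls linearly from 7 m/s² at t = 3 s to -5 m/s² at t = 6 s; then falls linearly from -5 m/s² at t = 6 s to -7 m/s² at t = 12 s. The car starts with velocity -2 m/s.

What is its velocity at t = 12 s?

Δv equals the area under the a-t graph; then v = v₀ + Δv.
0–3 s: ½(-3 + 7)(3) = 6 m/s
3–6 s: ½(7 + -5)(3) = 3 m/s
6–12 s: ½(-5 + -7)(6) = -36 m/s
Δv = -27 m/s, so v(12) = -2 + (-27) = -29 m/s.

-29 m/s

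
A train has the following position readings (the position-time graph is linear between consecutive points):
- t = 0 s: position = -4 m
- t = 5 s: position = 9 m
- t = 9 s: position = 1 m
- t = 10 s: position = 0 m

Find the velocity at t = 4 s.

2.6 m/s

Velocity is the slope of the x-t graph on 0–5 s: (9 − -4)/(5 − 0) = 2.6 m/s.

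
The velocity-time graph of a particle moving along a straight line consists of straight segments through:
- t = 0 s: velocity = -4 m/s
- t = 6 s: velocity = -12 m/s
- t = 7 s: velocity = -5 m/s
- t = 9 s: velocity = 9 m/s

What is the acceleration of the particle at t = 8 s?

Acceleration is the slope of the v-t graph on 7–9 s: (9 − -5)/(9 − 7) = 7 m/s².

7 m/s²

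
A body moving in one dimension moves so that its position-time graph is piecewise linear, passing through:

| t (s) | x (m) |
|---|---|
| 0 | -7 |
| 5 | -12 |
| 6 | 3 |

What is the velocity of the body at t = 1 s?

-1 m/s

Velocity is the slope of the x-t graph on 0–5 s: (-12 − -7)/(5 − 0) = -1 m/s.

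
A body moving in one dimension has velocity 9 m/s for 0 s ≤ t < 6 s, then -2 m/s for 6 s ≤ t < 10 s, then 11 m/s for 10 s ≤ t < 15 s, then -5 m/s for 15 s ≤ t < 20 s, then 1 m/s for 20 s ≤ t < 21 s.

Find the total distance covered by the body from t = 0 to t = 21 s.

Distance (not displacement) is the total path length: add the absolute areas under v-t.
0–6 s: |9| × 6 = 54 m
6–10 s: |-2| × 4 = 8 m
10–15 s: |11| × 5 = 55 m
15–20 s: |-5| × 5 = 25 m
20–21 s: |1| × 1 = 1 m
Total distance = 143 m

143 m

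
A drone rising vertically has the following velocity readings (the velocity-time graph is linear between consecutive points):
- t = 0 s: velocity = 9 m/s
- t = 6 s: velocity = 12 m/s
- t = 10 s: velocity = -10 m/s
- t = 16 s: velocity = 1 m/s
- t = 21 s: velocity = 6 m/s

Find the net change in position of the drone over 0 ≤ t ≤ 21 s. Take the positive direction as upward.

57.5 m

Displacement is the signed area under the v-t curve.
0–6 s: ½(9 + 12)(6) = 63 m
6–10 s: ½(12 + -10)(4) = 4 m
10–16 s: ½(-10 + 1)(6) = -27 m
16–21 s: ½(1 + 6)(5) = 17.5 m
Net displacement = 57.5 m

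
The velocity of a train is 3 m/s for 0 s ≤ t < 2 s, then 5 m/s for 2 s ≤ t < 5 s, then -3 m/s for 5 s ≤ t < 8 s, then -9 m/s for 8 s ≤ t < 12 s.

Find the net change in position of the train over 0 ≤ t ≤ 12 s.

-24 m

Net displacement equals the area under the velocity-time graph (areas below the axis count negative).
0–2 s: 3 × 2 = 6 m
2–5 s: 5 × 3 = 15 m
5–8 s: -3 × 3 = -9 m
8–12 s: -9 × 4 = -36 m
Net displacement = -24 m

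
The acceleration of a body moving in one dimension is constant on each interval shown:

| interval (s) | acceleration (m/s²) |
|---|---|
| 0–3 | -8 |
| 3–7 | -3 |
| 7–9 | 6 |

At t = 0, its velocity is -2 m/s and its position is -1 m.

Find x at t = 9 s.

On each constant-a segment, Δv = aΔt and Δx = v₀Δt + ½aΔt²; chain segment to segment.
0–3 s: v starts -2 m/s; Δx = -2·3 + ½·-8·3² = -42 m; v ends -26 m/s.
3–7 s: v starts -26 m/s; Δx = -26·4 + ½·-3·4² = -128 m; v ends -38 m/s.
7–9 s: v starts -38 m/s; Δx = -38·2 + ½·6·2² = -64 m; v ends -26 m/s.
x(9) = -1 + Σ Δx = -235 m.

-235 m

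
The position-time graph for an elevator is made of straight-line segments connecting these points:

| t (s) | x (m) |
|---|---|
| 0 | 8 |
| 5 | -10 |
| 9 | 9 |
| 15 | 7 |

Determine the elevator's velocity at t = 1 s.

Velocity is the slope of the x-t graph on 0–5 s: (-10 − 8)/(5 − 0) = -3.6 m/s.

-3.6 m/s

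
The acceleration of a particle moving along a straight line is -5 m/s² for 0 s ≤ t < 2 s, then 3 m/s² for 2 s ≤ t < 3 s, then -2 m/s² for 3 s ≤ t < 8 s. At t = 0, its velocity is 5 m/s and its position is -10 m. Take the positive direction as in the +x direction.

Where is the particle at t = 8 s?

On each constant-a segment, Δv = aΔt and Δx = v₀Δt + ½aΔt²; chain segment to segment.
0–2 s: v starts 5 m/s; Δx = 5·2 + ½·-5·2² = 0 m; v ends -5 m/s.
2–3 s: v starts -5 m/s; Δx = -5·1 + ½·3·1² = -3.5 m; v ends -2 m/s.
3–8 s: v starts -2 m/s; Δx = -2·5 + ½·-2·5² = -35 m; v ends -12 m/s.
x(8) = -10 + Σ Δx = -48.5 m.

-48.5 m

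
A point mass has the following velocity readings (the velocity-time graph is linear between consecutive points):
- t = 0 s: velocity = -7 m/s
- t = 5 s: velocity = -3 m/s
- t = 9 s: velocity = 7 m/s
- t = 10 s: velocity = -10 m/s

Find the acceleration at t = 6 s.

2.5 m/s²

Acceleration is the slope of the v-t graph on 5–9 s: (7 − -3)/(9 − 5) = 2.5 m/s².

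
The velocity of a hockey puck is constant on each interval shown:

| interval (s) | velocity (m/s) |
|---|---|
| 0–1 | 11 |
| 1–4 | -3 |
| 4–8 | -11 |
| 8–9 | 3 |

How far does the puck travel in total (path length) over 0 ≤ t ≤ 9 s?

Total distance travelled is ∫|v| dt — sum the magnitudes of each area piece.
0–1 s: |11| × 1 = 11 m
1–4 s: |-3| × 3 = 9 m
4–8 s: |-11| × 4 = 44 m
8–9 s: |3| × 1 = 3 m
Total distance = 67 m

67 m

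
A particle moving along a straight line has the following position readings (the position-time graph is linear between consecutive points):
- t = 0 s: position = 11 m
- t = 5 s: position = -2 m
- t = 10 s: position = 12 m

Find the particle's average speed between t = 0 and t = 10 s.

2.7 m/s

Average speed = (total path length)/(elapsed time); on a piecewise-linear x-t graph the path length is Σ|Δx|.
0–5 s: |Δx| = |-2 − 11| = 13 m
5–10 s: |Δx| = |12 − -2| = 14 m
Total path = 27 m; average speed = 27/10 = 2.7 m/s.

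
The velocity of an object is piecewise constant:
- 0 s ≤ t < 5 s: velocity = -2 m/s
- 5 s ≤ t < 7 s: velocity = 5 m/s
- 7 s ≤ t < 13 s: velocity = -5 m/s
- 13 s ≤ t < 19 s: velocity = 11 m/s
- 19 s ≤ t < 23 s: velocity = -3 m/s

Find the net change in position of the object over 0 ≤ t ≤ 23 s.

24 m

Displacement is the signed area under the v-t curve.
0–5 s: -2 × 5 = -10 m
5–7 s: 5 × 2 = 10 m
7–13 s: -5 × 6 = -30 m
13–19 s: 11 × 6 = 66 m
19–23 s: -3 × 4 = -12 m
Net displacement = 24 m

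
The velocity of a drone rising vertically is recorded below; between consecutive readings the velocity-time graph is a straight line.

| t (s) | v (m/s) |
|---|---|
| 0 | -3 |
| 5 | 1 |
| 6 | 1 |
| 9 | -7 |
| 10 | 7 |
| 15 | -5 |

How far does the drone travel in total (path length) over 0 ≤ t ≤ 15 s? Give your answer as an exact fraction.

Total distance travelled is ∫|v| dt — sum the magnitudes of each area piece.
0–5 s: v = 0 at t = 3.75 s; triangle areas 5.625 + 0.625 = 6.25 m
5–6 s: |1| × 1 = 1 m
6–9 s: v = 0 at t = 6.375 s; triangle areas 0.1875 + 9.1875 = 9.375 m
9–10 s: v = 0 at t = 9.5 s; triangle areas 1.75 + 1.75 = 3.5 m
10–15 s: v = 0 at t = 155/12 s; triangle areas 245/24 + 125/24 = 185/12 m
Total distance = 853/24 m

853/24 m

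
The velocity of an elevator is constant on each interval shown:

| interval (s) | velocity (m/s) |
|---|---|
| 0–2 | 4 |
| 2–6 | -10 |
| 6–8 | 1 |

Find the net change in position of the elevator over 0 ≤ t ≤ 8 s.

-30 m

Displacement is the signed area under the v-t curve.
0–2 s: 4 × 2 = 8 m
2–6 s: -10 × 4 = -40 m
6–8 s: 1 × 2 = 2 m
Net displacement = -30 m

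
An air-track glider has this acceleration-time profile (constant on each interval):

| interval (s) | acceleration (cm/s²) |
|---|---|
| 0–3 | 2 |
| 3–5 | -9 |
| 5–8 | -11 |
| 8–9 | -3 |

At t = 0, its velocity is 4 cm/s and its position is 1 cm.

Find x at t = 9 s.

-92 cm

On each constant-a segment, Δv = aΔt and Δx = v₀Δt + ½aΔt²; chain segment to segment.
0–3 s: v starts 4 cm/s; Δx = 4·3 + ½·2·3² = 21 cm; v ends 10 cm/s.
3–5 s: v starts 10 cm/s; Δx = 10·2 + ½·-9·2² = 2 cm; v ends -8 cm/s.
5–8 s: v starts -8 cm/s; Δx = -8·3 + ½·-11·3² = -73.5 cm; v ends -41 cm/s.
8–9 s: v starts -41 cm/s; Δx = -41·1 + ½·-3·1² = -42.5 cm; v ends -44 cm/s.
x(9) = 1 + Σ Δx = -92 cm.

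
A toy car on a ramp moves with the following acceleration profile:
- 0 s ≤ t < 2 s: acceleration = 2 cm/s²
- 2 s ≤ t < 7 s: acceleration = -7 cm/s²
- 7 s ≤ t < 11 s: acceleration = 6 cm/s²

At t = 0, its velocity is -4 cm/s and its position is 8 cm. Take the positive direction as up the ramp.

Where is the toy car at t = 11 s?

On each constant-a segment, Δv = aΔt and Δx = v₀Δt + ½aΔt²; chain segment to segment.
0–2 s: v starts -4 cm/s; Δx = -4·2 + ½·2·2² = -4 cm; v ends 0 cm/s.
2–7 s: v starts 0 cm/s; Δx = 0·5 + ½·-7·5² = -87.5 cm; v ends -35 cm/s.
7–11 s: v starts -35 cm/s; Δx = -35·4 + ½·6·4² = -92 cm; v ends -11 cm/s.
x(11) = 8 + Σ Δx = -175.5 cm.

-175.5 cm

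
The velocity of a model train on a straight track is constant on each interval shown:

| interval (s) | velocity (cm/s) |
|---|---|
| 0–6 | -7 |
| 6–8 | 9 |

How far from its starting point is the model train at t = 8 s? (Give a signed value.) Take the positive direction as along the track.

-24 cm

Displacement is the signed area under the v-t curve.
0–6 s: -7 × 6 = -42 cm
6–8 s: 9 × 2 = 18 cm
Net displacement = -24 cm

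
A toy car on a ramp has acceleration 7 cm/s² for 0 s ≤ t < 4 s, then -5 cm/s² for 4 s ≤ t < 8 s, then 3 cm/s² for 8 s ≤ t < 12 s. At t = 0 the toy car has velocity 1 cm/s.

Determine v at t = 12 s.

Δv equals the area under the a-t graph; then v = v₀ + Δv.
0–4 s: 7 × 4 = 28 cm/s
4–8 s: -5 × 4 = -20 cm/s
8–12 s: 3 × 4 = 12 cm/s
Δv = 20 cm/s, so v(12) = 1 + (20) = 21 cm/s.

21 cm/s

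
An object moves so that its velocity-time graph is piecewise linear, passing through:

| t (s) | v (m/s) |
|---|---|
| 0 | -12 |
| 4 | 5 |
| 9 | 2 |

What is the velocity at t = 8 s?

2.6 m/s

On 4–9 s the graph is linear from 5 to 2 m/s: v(8) = 5 + (2 − 5)·(8 − 4)/(9 − 4) = 2.6 m/s.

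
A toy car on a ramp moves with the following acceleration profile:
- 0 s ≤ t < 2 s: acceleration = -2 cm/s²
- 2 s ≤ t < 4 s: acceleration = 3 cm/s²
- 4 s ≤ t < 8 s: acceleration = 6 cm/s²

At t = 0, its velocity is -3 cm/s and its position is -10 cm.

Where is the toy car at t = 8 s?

16 cm

On each constant-a segment, Δv = aΔt and Δx = v₀Δt + ½aΔt²; chain segment to segment.
0–2 s: v starts -3 cm/s; Δx = -3·2 + ½·-2·2² = -10 cm; v ends -7 cm/s.
2–4 s: v starts -7 cm/s; Δx = -7·2 + ½·3·2² = -8 cm; v ends -1 cm/s.
4–8 s: v starts -1 cm/s; Δx = -1·4 + ½·6·4² = 44 cm; v ends 23 cm/s.
x(8) = -10 + Σ Δx = 16 cm.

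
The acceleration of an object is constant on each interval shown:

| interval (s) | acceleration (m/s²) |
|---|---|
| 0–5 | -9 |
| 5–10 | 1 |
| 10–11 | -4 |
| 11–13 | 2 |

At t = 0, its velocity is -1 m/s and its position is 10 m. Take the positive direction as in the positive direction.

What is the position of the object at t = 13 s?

-454 m

On each constant-a segment, Δv = aΔt and Δx = v₀Δt + ½aΔt²; chain segment to segment.
0–5 s: v starts -1 m/s; Δx = -1·5 + ½·-9·5² = -117.5 m; v ends -46 m/s.
5–10 s: v starts -46 m/s; Δx = -46·5 + ½·1·5² = -217.5 m; v ends -41 m/s.
10–11 s: v starts -41 m/s; Δx = -41·1 + ½·-4·1² = -43 m; v ends -45 m/s.
11–13 s: v starts -45 m/s; Δx = -45·2 + ½·2·2² = -86 m; v ends -41 m/s.
x(13) = 10 + Σ Δx = -454 m.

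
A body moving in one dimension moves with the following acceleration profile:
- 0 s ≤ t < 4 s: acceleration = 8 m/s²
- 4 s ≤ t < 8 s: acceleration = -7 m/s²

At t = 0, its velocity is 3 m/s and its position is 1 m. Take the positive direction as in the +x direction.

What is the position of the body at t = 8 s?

On each constant-a segment, Δv = aΔt and Δx = v₀Δt + ½aΔt²; chain segment to segment.
0–4 s: v starts 3 m/s; Δx = 3·4 + ½·8·4² = 76 m; v ends 35 m/s.
4–8 s: v starts 35 m/s; Δx = 35·4 + ½·-7·4² = 84 m; v ends 7 m/s.
x(8) = 1 + Σ Δx = 161 m.

161 m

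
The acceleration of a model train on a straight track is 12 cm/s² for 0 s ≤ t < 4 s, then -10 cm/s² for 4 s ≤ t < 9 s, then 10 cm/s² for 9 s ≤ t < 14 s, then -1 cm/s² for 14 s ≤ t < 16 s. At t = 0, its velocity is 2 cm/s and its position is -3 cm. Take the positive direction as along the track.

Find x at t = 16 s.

On each constant-a segment, Δv = aΔt and Δx = v₀Δt + ½aΔt²; chain segment to segment.
0–4 s: v starts 2 cm/s; Δx = 2·4 + ½·12·4² = 104 cm; v ends 50 cm/s.
4–9 s: v starts 50 cm/s; Δx = 50·5 + ½·-10·5² = 125 cm; v ends 0 cm/s.
9–14 s: v starts 0 cm/s; Δx = 0·5 + ½·10·5² = 125 cm; v ends 50 cm/s.
14–16 s: v starts 50 cm/s; Δx = 50·2 + ½·-1·2² = 98 cm; v ends 48 cm/s.
x(16) = -3 + Σ Δx = 449 cm.

449 cm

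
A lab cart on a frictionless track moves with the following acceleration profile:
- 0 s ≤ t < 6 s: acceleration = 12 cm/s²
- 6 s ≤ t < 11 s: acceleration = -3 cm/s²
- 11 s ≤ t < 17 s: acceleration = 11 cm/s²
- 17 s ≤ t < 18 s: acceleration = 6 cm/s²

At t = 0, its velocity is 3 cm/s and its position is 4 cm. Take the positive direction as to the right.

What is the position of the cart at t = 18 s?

1262.5 cm

On each constant-a segment, Δv = aΔt and Δx = v₀Δt + ½aΔt²; chain segment to segment.
0–6 s: v starts 3 cm/s; Δx = 3·6 + ½·12·6² = 234 cm; v ends 75 cm/s.
6–11 s: v starts 75 cm/s; Δx = 75·5 + ½·-3·5² = 337.5 cm; v ends 60 cm/s.
11–17 s: v starts 60 cm/s; Δx = 60·6 + ½·11·6² = 558 cm; v ends 126 cm/s.
17–18 s: v starts 126 cm/s; Δx = 126·1 + ½·6·1² = 129 cm; v ends 132 cm/s.
x(18) = 4 + Σ Δx = 1262.5 cm.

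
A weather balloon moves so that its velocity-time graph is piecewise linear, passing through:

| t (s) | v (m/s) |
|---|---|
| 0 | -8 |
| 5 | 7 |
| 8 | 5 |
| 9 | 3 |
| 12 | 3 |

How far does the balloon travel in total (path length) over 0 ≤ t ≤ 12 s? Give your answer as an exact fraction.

299/6 m

Total distance travelled is ∫|v| dt — sum the magnitudes of each area piece.
0–5 s: v = 0 at t = 8/3 s; triangle areas 32/3 + 49/6 = 113/6 m
5–8 s: |½(7 + 5)(3)| = 18 m
8–9 s: |½(5 + 3)(1)| = 4 m
9–12 s: |3| × 3 = 9 m
Total distance = 299/6 m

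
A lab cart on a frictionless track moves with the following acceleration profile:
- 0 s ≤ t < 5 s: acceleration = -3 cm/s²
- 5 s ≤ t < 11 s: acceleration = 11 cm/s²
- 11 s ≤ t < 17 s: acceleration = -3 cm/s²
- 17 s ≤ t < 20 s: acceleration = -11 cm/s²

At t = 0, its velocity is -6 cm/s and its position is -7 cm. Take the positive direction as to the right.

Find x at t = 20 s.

On each constant-a segment, Δv = aΔt and Δx = v₀Δt + ½aΔt²; chain segment to segment.
0–5 s: v starts -6 cm/s; Δx = -6·5 + ½·-3·5² = -67.5 cm; v ends -21 cm/s.
5–11 s: v starts -21 cm/s; Δx = -21·6 + ½·11·6² = 72 cm; v ends 45 cm/s.
11–17 s: v starts 45 cm/s; Δx = 45·6 + ½·-3·6² = 216 cm; v ends 27 cm/s.
17–20 s: v starts 27 cm/s; Δx = 27·3 + ½·-11·3² = 31.5 cm; v ends -6 cm/s.
x(20) = -7 + Σ Δx = 245 cm.

245 cm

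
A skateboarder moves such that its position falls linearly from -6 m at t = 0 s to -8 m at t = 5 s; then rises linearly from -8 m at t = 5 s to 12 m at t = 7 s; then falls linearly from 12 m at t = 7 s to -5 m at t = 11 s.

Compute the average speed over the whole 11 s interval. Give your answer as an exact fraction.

Average speed = (total path length)/(elapsed time); on a piecewise-linear x-t graph the path length is Σ|Δx|.
0–5 s: |Δx| = |-8 − -6| = 2 m
5–7 s: |Δx| = |12 − -8| = 20 m
7–11 s: |Δx| = |-5 − 12| = 17 m
Total path = 39 m; average speed = 39/11 = 39/11 m/s.

39/11 m/s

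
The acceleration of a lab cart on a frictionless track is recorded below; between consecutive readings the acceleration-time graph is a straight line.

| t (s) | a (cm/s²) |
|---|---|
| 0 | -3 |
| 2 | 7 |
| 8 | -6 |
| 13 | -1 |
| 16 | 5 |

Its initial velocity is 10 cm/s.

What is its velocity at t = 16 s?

Δv equals the area under the a-t graph; then v = v₀ + Δv.
0–2 s: ½(-3 + 7)(2) = 4 cm/s
2–8 s: ½(7 + -6)(6) = 3 cm/s
8–13 s: ½(-6 + -1)(5) = -17.5 cm/s
13–16 s: ½(-1 + 5)(3) = 6 cm/s
Δv = -4.5 cm/s, so v(16) = 10 + (-4.5) = 5.5 cm/s.

5.5 cm/s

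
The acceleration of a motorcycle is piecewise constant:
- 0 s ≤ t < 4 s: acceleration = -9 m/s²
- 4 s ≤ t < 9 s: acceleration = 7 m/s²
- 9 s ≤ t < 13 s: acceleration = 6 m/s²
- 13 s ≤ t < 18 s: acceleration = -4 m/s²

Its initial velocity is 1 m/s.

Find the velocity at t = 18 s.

4 m/s

Δv equals the area under the a-t graph; then v = v₀ + Δv.
0–4 s: -9 × 4 = -36 m/s
4–9 s: 7 × 5 = 35 m/s
9–13 s: 6 × 4 = 24 m/s
13–18 s: -4 × 5 = -20 m/s
Δv = 3 m/s, so v(18) = 1 + (3) = 4 m/s.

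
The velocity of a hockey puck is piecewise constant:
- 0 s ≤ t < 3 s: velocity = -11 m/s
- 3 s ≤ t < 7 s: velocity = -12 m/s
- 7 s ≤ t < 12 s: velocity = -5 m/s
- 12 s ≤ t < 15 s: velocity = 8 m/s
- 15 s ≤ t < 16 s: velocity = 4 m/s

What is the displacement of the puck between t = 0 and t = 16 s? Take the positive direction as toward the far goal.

-78 m

Net displacement equals the area under the velocity-time graph (areas below the axis count negative).
0–3 s: -11 × 3 = -33 m
3–7 s: -12 × 4 = -48 m
7–12 s: -5 × 5 = -25 m
12–15 s: 8 × 3 = 24 m
15–16 s: 4 × 1 = 4 m
Net displacement = -78 m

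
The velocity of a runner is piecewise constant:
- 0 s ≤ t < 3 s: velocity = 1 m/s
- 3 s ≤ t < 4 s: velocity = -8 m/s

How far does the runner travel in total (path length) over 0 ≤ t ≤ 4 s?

11 m

Distance (not displacement) is the total path length: add the absolute areas under v-t.
0–3 s: |1| × 3 = 3 m
3–4 s: |-8| × 1 = 8 m
Total distance = 11 m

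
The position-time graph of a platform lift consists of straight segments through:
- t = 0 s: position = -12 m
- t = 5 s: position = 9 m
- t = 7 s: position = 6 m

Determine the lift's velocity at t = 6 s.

-1.5 m/s

Velocity is the slope of the x-t graph on 5–7 s: (6 − 9)/(7 − 5) = -1.5 m/s.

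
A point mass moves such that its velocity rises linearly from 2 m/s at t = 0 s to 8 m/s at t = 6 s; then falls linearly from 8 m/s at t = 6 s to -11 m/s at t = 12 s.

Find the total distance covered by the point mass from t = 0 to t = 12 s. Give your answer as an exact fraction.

Total distance travelled is ∫|v| dt — sum the magnitudes of each area piece.
0–6 s: |½(2 + 8)(6)| = 30 m
6–12 s: v = 0 at t = 162/19 s; triangle areas 192/19 + 363/19 = 555/19 m
Total distance = 1125/19 m

1125/19 m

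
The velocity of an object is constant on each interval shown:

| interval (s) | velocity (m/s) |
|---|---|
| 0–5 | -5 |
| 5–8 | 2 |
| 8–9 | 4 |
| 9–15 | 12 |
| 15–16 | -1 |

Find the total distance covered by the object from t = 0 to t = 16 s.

108 m

Distance (not displacement) is the total path length: add the absolute areas under v-t.
0–5 s: |-5| × 5 = 25 m
5–8 s: |2| × 3 = 6 m
8–9 s: |4| × 1 = 4 m
9–15 s: |12| × 6 = 72 m
15–16 s: |-1| × 1 = 1 m
Total distance = 108 m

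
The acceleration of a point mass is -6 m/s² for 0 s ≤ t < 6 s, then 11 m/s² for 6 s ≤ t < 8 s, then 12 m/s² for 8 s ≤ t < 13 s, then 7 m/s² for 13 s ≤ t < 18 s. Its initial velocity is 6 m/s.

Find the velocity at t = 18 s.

Δv equals the area under the a-t graph; then v = v₀ + Δv.
0–6 s: -6 × 6 = -36 m/s
6–8 s: 11 × 2 = 22 m/s
8–13 s: 12 × 5 = 60 m/s
13–18 s: 7 × 5 = 35 m/s
Δv = 81 m/s, so v(18) = 6 + (81) = 87 m/s.

87 m/s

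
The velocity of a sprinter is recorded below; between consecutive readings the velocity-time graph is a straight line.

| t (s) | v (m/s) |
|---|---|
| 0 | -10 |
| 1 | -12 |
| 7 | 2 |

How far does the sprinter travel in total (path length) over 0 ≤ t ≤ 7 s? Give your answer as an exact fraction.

299/7 m

Total distance travelled is ∫|v| dt — sum the magnitudes of each area piece.
0–1 s: |½(-10 + -12)(1)| = 11 m
1–7 s: v = 0 at t = 43/7 s; triangle areas 216/7 + 6/7 = 222/7 m
Total distance = 299/7 m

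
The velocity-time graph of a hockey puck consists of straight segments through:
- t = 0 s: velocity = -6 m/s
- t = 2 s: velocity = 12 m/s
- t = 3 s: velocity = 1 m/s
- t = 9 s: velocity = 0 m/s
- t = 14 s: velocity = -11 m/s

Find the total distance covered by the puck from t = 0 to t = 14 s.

Total distance travelled is ∫|v| dt — sum the magnitudes of each area piece.
0–2 s: v = 0 at t = 2/3 s; triangle areas 2 + 8 = 10 m
2–3 s: |½(12 + 1)(1)| = 6.5 m
3–9 s: |½(1 + 0)(6)| = 3 m
9–14 s: |½(0 + -11)(5)| = 27.5 m
Total distance = 47 m

47 m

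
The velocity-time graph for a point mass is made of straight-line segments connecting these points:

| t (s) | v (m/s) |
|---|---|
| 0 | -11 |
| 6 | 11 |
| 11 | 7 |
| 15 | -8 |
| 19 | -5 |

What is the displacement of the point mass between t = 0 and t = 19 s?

Net displacement equals the area under the velocity-time graph (areas below the axis count negative).
0–6 s: ½(-11 + 11)(6) = 0 m
6–11 s: ½(11 + 7)(5) = 45 m
11–15 s: ½(7 + -8)(4) = -2 m
15–19 s: ½(-8 + -5)(4) = -26 m
Net displacement = 17 m

17 m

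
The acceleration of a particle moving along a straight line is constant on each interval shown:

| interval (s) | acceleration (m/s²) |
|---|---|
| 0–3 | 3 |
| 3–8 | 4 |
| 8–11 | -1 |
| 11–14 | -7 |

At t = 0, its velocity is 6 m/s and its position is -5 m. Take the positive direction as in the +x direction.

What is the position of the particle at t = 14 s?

On each constant-a segment, Δv = aΔt and Δx = v₀Δt + ½aΔt²; chain segment to segment.
0–3 s: v starts 6 m/s; Δx = 6·3 + ½·3·3² = 31.5 m; v ends 15 m/s.
3–8 s: v starts 15 m/s; Δx = 15·5 + ½·4·5² = 125 m; v ends 35 m/s.
8–11 s: v starts 35 m/s; Δx = 35·3 + ½·-1·3² = 100.5 m; v ends 32 m/s.
11–14 s: v starts 32 m/s; Δx = 32·3 + ½·-7·3² = 64.5 m; v ends 11 m/s.
x(14) = -5 + Σ Δx = 316.5 m.

316.5 m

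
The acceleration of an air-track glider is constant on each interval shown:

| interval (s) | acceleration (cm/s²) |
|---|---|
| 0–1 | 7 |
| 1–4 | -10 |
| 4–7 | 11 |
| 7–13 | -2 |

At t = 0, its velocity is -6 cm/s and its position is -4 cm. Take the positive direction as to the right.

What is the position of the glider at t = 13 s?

On each constant-a segment, Δv = aΔt and Δx = v₀Δt + ½aΔt²; chain segment to segment.
0–1 s: v starts -6 cm/s; Δx = -6·1 + ½·7·1² = -2.5 cm; v ends 1 cm/s.
1–4 s: v starts 1 cm/s; Δx = 1·3 + ½·-10·3² = -42 cm; v ends -29 cm/s.
4–7 s: v starts -29 cm/s; Δx = -29·3 + ½·11·3² = -37.5 cm; v ends 4 cm/s.
7–13 s: v starts 4 cm/s; Δx = 4·6 + ½·-2·6² = -12 cm; v ends -8 cm/s.
x(13) = -4 + Σ Δx = -98 cm.

-98 cm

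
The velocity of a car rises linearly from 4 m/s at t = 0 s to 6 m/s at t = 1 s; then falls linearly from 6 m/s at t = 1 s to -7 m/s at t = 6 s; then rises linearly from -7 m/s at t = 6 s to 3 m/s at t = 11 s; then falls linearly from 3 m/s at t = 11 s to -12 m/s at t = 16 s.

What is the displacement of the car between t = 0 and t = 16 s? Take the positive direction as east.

-30 m

Displacement is the signed area under the v-t curve.
0–1 s: ½(4 + 6)(1) = 5 m
1–6 s: ½(6 + -7)(5) = -2.5 m
6–11 s: ½(-7 + 3)(5) = -10 m
11–16 s: ½(3 + -12)(5) = -22.5 m
Net displacement = -30 m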